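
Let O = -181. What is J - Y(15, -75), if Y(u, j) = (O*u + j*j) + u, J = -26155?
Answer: -29080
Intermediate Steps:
Y(u, j) = j² - 180*u (Y(u, j) = (-181*u + j*j) + u = (-181*u + j²) + u = (j² - 181*u) + u = j² - 180*u)
J - Y(15, -75) = -26155 - ((-75)² - 180*15) = -26155 - (5625 - 2700) = -26155 - 1*2925 = -26155 - 2925 = -29080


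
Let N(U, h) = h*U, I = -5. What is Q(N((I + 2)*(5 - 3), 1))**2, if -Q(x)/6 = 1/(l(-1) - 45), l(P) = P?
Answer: 9/529 ≈ 0.017013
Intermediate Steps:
N(U, h) = U*h
Q(x) = 3/23 (Q(x) = -6/(-1 - 45) = -6/(-46) = -6*(-1/46) = 3/23)
Q(N((I + 2)*(5 - 3), 1))**2 = (3/23)**2 = 9/529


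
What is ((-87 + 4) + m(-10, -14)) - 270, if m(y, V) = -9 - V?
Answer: -348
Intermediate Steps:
((-87 + 4) + m(-10, -14)) - 270 = ((-87 + 4) + (-9 - 1*(-14))) - 270 = (-83 + (-9 + 14)) - 270 = (-83 + 5) - 270 = -78 - 270 = -348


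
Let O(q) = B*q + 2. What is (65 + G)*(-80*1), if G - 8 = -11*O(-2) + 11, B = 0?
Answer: -4960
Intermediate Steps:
O(q) = 2 (O(q) = 0*q + 2 = 0 + 2 = 2)
G = -3 (G = 8 + (-11*2 + 11) = 8 + (-22 + 11) = 8 - 11 = -3)
(65 + G)*(-80*1) = (65 - 3)*(-80*1) = 62*(-80) = -4960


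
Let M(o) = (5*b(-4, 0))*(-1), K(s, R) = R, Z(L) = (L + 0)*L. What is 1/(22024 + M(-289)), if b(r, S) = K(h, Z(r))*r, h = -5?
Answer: 1/22344 ≈ 4.4755e-5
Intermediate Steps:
Z(L) = L² (Z(L) = L*L = L²)
b(r, S) = r³ (b(r, S) = r²*r = r³)
M(o) = 320 (M(o) = (5*(-4)³)*(-1) = (5*(-64))*(-1) = -320*(-1) = 320)
1/(22024 + M(-289)) = 1/(22024 + 320) = 1/22344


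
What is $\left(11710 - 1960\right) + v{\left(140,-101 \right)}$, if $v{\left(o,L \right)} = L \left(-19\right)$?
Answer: $11669$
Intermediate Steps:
$v{\left(o,L \right)} = - 19 L$
$\left(11710 - 1960\right) + v{\left(140,-101 \right)} = \left(11710 - 1960\right) - -1919 = 9750 + 1919 = 11669$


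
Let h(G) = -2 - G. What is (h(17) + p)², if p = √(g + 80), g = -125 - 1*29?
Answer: (19 - I*√74)² ≈ 287.0 - 326.89*I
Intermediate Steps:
g = -154 (g = -125 - 29 = -154)
p = I*√74 (p = √(-154 + 80) = √(-74) = I*√74 ≈ 8.6023*I)
(h(17) + p)² = ((-2 - 1*17) + I*√74)² = ((-2 - 17) + I*√74)² = (-19 + I*√74)²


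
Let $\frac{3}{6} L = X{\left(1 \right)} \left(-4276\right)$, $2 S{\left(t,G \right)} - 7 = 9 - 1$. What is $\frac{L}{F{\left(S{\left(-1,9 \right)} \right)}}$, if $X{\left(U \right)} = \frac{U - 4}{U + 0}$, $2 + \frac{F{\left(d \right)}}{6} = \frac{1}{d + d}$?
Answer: $- \frac{64140}{29} \approx -2211.7$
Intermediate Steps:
$S{\left(t,G \right)} = \frac{15}{2}$ ($S{\left(t,G \right)} = \frac{7}{2} + \frac{9 - 1}{2} = \frac{7}{2} + \frac{1}{2} \cdot 8 = \frac{7}{2} + 4 = \frac{15}{2}$)
$F{\left(d \right)} = -12 + \frac{3}{d}$ ($F{\left(d \right)} = -12 + \frac{6}{d + d} = -12 + \frac{6}{2 d} = -12 + 6 \frac{1}{2 d} = -12 + \frac{3}{d}$)
$X{\left(U \right)} = \frac{-4 + U}{U}$
$L = 25656$ ($L = 2 \frac{-4 + 1}{1} \left(-4276\right) = 2 \cdot 1 \left(-3\right) \left(-4276\right) = 2 \left(\left(-3\right) \left(-4276\right)\right) = 2 \cdot 12828 = 25656$)
$\frac{L}{F{\left(S{\left(-1,9 \right)} \right)}} = \frac{25656}{-12 + \frac{3}{\frac{15}{2}}} = \frac{25656}{-12 + 3 \cdot \frac{2}{15}} = \frac{25656}{-12 + \frac{2}{5}} = \frac{25656}{- \frac{58}{5}} = 25656 \left(- \frac{5}{58}\right) = - \frac{64140}{29}$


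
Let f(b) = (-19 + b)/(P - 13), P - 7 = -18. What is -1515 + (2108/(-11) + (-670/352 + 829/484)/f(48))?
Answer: -11976067/7018 ≈ -1706.5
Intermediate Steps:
P = -11 (P = 7 - 18 = -11)
f(b) = 19/24 - b/24 (f(b) = (-19 + b)/(-11 - 13) = (-19 + b)/(-24) = (-19 + b)*(-1/24) = 19/24 - b/24)
-1515 + (2108/(-11) + (-670/352 + 829/484)/f(48)) = -1515 + (2108/(-11) + (-670/352 + 829/484)/(19/24 - 1/24*48)) = -1515 + (2108*(-1/11) + (-670*1/352 + 829*(1/484))/(19/24 - 2)) = -1515 + (-2108/11 + (-335/176 + 829/484)/(-29/24)) = -1515 + (-2108/11 - 369/1936*(-24/29)) = -1515 + (-2108/11 + 1107/7018) = -1515 - 1343797/7018 = -11976067/7018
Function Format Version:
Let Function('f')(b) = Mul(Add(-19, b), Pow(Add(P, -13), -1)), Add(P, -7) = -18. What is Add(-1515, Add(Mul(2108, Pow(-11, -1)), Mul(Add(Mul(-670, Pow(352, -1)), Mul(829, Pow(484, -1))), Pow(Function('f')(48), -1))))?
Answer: Rational(-11976067, 7018) ≈ -1706.5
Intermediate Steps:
P = -11 (P = Add(7, -18) = -11)
Function('f')(b) = Add(Rational(19, 24), Mul(Rational(-1, 24), b)) (Function('f')(b) = Mul(Add(-19, b), Pow(Add(-11, -13), -1)) = Mul(Add(-19, b), Pow(-24, -1)) = Mul(Add(-19, b), Rational(-1, 24)) = Add(Rational(19, 24), Mul(Rational(-1, 24), b)))
Add(-1515, Add(Mul(2108, Pow(-11, -1)), Mul(Add(Mul(-670, Pow(352, -1)), Mul(829, Pow(484, -1))), Pow(Function('f')(48), -1)))) = Add(-1515, Add(Mul(2108, Pow(-11, -1)), Mul(Add(Mul(-670, Pow(352, -1)), Mul(829, Pow(484, -1))), Pow(Add(Rational(19, 24), Mul(Rational(-1, 24), 48)), -1)))) = Add(-1515, Add(Mul(2108, Rational(-1, 11)), Mul(Add(Mul(-670, Rational(1, 352)), Mul(829, Rational(1, 484))), Pow(Add(Rational(19, 24), -2), -1)))) = Add(-1515, Add(Rational(-2108, 11), Mul(Add(Rational(-335, 176), Rational(829, 484)), Pow(Rational(-29, 24), -1)))) = Add(-1515, Add(Rational(-2108, 11), Mul(Rational(-369, 1936), Rational(-24, 29)))) = Add(-1515, Add(Rational(-2108, 11), Rational(1107, 7018))) = Add(-1515, Rational(-1343797, 7018)) = Rational(-11976067, 7018)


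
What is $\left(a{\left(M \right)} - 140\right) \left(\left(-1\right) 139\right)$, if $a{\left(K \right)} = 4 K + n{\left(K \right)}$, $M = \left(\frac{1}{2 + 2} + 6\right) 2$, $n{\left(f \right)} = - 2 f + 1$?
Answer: $15846$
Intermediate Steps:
$n{\left(f \right)} = 1 - 2 f$
$M = \frac{25}{2}$ ($M = \left(\frac{1}{4} + 6\right) 2 = \frac{25}{4} \cdot 2 = \frac{25}{2} \approx 12.5$)
$a{\left(K \right)} = 1 + 2 K$ ($a{\left(K \right)} = 4 K - \left(-1 + 2 K\right) = 1 + 2 K$)
$\left(a{\left(M \right)} - 140\right) \left(\left(-1\right) 139\right) = \left(\left(1 + 2 \cdot \frac{25}{2}\right) - 140\right) \left(\left(-1\right) 139\right) = \left(\left(1 + 25\right) - 140\right) \left(-139\right) = \left(26 - 140\right) \left(-139\right) = \left(-114\right) \left(-139\right) = 15846$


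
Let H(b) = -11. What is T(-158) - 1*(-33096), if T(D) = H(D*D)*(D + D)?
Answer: 36572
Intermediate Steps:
T(D) = -22*D (T(D) = -11*(D + D) = -22*D)
T(-158) - 1*(-33096) = -22*(-158) - 1*(-33096) = 3476 + 33096 = 36572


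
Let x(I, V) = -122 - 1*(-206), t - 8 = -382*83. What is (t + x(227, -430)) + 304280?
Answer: 272666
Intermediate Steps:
t = -31698 (t = 8 - 382*83 = 8 - 31706 = -31698)
x(I, V) = 84 (x(I, V) = -122 + 206 = 84)
(t + x(227, -430)) + 304280 = (-31698 + 84) + 304280 = -31614 + 304280 = 272666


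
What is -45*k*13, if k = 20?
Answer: -11700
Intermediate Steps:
-45*k*13 = -45*20*13 = -900*13 = -11700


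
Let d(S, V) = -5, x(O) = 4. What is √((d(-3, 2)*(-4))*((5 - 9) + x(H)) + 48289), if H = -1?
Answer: √48289 ≈ 219.75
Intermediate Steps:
√((d(-3, 2)*(-4))*((5 - 9) + x(H)) + 48289) = √((-5*(-4))*((5 - 9) + 4) + 48289) = √(20*(-4 + 4) + 48289) = √(20*0 + 48289) = √(0 + 48289) = √48289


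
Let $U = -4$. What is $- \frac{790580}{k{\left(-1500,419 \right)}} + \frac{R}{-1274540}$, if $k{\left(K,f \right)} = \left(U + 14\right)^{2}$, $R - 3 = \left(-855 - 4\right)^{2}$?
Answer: $- \frac{2519249054}{318635} \approx -7906.4$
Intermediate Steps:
$R = 737884$ ($R = 3 + \left(-855 - 4\right)^{2} = 3 + \left(-859\right)^{2} = 3 + 737881 = 737884$)
$k{\left(K,f \right)} = 100$ ($k{\left(K,f \right)} = \left(-4 + 14\right)^{2} = 10^{2} = 100$)
$- \frac{790580}{k{\left(-1500,419 \right)}} + \frac{R}{-1274540} = - \frac{790580}{100} + \frac{737884}{-1274540} = \left(-790580\right) \frac{1}{100} + 737884 \left(- \frac{1}{1274540}\right) = - \frac{39529}{5} - \frac{184471}{318635} = - \frac{2519249054}{318635}$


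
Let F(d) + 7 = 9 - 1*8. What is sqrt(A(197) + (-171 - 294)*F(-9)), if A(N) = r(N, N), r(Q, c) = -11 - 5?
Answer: sqrt(2774) ≈ 52.669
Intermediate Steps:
F(d) = -6 (F(d) = -7 + (9 - 1*8) = -7 + (9 - 8) = -7 + 1 = -6)
r(Q, c) = -16
A(N) = -16
sqrt(A(197) + (-171 - 294)*F(-9)) = sqrt(-16 + (-171 - 294)*(-6)) = sqrt(-16 - 465*(-6)) = sqrt(-16 + 2790) = sqrt(2774)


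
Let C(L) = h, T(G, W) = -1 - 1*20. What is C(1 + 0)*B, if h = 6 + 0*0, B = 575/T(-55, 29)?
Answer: -1150/7 ≈ -164.29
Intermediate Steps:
T(G, W) = -21 (T(G, W) = -1 - 20 = -21)
B = -575/21 (B = 575/(-21) = 575*(-1/21) = -575/21 ≈ -27.381)
h = 6 (h = 6 + 0 = 6)
C(L) = 6
C(1 + 0)*B = 6*(-575/21) = -1150/7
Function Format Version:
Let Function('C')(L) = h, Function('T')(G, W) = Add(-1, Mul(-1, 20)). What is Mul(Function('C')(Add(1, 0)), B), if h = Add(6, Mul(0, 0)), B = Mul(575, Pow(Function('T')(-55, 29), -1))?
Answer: Rational(-1150, 7) ≈ -164.29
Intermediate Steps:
Function('T')(G, W) = -21 (Function('T')(G, W) = Add(-1, -20) = -21)
B = Rational(-575, 21) (B = Mul(575, Pow(-21, -1)) = Mul(575, Rational(-1, 21)) = Rational(-575, 21) ≈ -27.381)
h = 6 (h = Add(6, 0) = 6)
Function('C')(L) = 6
Mul(Function('C')(Add(1, 0)), B) = Mul(6, Rational(-575, 21)) = Rational(-1150, 7)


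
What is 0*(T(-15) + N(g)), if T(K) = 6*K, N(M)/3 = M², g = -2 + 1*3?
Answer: 0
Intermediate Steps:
g = 1 (g = -2 + 3 = 1)
N(M) = 3*M²
0*(T(-15) + N(g)) = 0*(6*(-15) + 3*1²) = 0*(-90 + 3*1) = 0*(-90 + 3) = 0*(-87) = 0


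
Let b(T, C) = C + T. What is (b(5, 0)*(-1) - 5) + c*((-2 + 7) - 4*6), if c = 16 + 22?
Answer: -732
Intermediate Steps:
c = 38
(b(5, 0)*(-1) - 5) + c*((-2 + 7) - 4*6) = ((0 + 5)*(-1) - 5) + 38*((-2 + 7) - 4*6) = (5*(-1) - 5) + 38*(5 - 24) = (-5 - 5) + 38*(-19) = -10 - 722 = -732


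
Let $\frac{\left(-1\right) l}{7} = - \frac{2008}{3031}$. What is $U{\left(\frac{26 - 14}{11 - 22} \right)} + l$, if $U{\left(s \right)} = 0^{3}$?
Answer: $\frac{2008}{433} \approx 4.6374$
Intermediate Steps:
$U{\left(s \right)} = 0$
$l = \frac{2008}{433}$ ($l = - 7 \left(- \frac{2008}{3031}\right) = - 7 \left(\left(-2008\right) \frac{1}{3031}\right) = \left(-7\right) \left(- \frac{2008}{3031}\right) = \frac{2008}{433} \approx 4.6374$)
$U{\left(\frac{26 - 14}{11 - 22} \right)} + l = 0 + \frac{2008}{433} = \frac{2008}{433}$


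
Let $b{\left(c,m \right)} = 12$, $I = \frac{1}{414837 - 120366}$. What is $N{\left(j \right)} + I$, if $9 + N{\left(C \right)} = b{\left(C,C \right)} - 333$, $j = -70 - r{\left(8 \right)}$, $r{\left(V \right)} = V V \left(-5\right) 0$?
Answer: $- \frac{97175429}{294471} \approx -330.0$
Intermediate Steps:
$r{\left(V \right)} = 0$ ($r{\left(V \right)} = V^{2} \left(-5\right) 0 = - 5 V^{2} \cdot 0 = 0$)
$I = \frac{1}{294471} \approx 3.3959 \cdot 10^{-6}$
$j = -70$ ($j = -70 - 0 = -70 + 0 = -70$)
$N{\left(C \right)} = -330$ ($N{\left(C \right)} = -9 + \left(12 - 333\right) = -9 - 321 = -330$)
$N{\left(j \right)} + I = -330 + \frac{1}{294471} = - \frac{97175429}{294471}$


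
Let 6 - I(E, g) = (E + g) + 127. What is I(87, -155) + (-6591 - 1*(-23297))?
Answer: 16653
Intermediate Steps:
I(E, g) = -121 - E - g (I(E, g) = 6 - ((E + g) + 127) = 6 - (127 + E + g) = 6 + (-127 - E - g) = -121 - E - g)
I(87, -155) + (-6591 - 1*(-23297)) = (-121 - 1*87 - 1*(-155)) + (-6591 - 1*(-23297)) = (-121 - 87 + 155) + (-6591 + 23297) = -53 + 16706 = 16653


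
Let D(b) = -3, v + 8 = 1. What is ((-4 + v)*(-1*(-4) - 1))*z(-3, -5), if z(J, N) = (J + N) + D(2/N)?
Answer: 363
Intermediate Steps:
v = -7 (v = -8 + 1 = -7)
z(J, N) = -3 + J + N (z(J, N) = (J + N) - 3 = -3 + J + N)
((-4 + v)*(-1*(-4) - 1))*z(-3, -5) = ((-4 - 7)*(-1*(-4) - 1))*(-3 - 3 - 5) = -11*(4 - 1)*(-11) = -11*3*(-11) = -33*(-11) = 363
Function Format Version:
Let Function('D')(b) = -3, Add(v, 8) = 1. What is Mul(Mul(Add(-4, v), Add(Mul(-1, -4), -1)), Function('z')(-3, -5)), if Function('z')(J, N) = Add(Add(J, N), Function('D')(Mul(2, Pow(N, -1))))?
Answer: 363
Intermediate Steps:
v = -7 (v = Add(-8, 1) = -7)
Function('z')(J, N) = Add(-3, J, N) (Function('z')(J, N) = Add(Add(J, N), -3) = Add(-3, J, N))
Mul(Mul(Add(-4, v), Add(Mul(-1, -4), -1)), Function('z')(-3, -5)) = Mul(Mul(Add(-4, -7), Add(Mul(-1, -4), -1)), Add(-3, -3, -5)) = Mul(Mul(-11, Add(4, -1)), -11) = Mul(Mul(-11, 3), -11) = Mul(-33, -11) = 363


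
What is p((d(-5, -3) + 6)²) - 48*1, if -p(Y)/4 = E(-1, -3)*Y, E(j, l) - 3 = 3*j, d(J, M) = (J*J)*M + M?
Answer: -48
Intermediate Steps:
d(J, M) = M + M*J² (d(J, M) = J²*M + M = M*J² + M = M + M*J²)
E(j, l) = 3 + 3*j
p(Y) = 0 (p(Y) = -4*(3 + 3*(-1))*Y = -4*(3 - 3)*Y = -0*Y = -4*0 = 0)
p((d(-5, -3) + 6)²) - 48*1 = 0 - 48*1 = 0 - 48 = -48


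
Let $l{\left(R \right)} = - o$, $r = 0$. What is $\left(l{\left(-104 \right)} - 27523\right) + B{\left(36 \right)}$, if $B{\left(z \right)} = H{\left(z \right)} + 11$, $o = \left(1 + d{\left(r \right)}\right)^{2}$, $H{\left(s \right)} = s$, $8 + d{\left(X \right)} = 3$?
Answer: $-27492$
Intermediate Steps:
$d{\left(X \right)} = -5$ ($d{\left(X \right)} = -8 + 3 = -5$)
$o = 16$ ($o = \left(1 - 5\right)^{2} = \left(-4\right)^{2} = 16$)
$B{\left(z \right)} = 11 + z$ ($B{\left(z \right)} = z + 11 = 11 + z$)
$l{\left(R \right)} = -16$ ($l{\left(R \right)} = \left(-1\right) 16 = -16$)
$\left(l{\left(-104 \right)} - 27523\right) + B{\left(36 \right)} = \left(-16 - 27523\right) + \left(11 + 36\right) = -27539 + 47 = -27492$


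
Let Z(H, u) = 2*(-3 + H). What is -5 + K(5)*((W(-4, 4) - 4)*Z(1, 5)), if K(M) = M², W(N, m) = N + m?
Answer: 395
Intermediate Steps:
Z(H, u) = -6 + 2*H
-5 + K(5)*((W(-4, 4) - 4)*Z(1, 5)) = -5 + 5²*(((-4 + 4) - 4)*(-6 + 2*1)) = -5 + 25*((0 - 4)*(-6 + 2)) = -5 + 25*(-4*(-4)) = -5 + 25*16 = -5 + 400 = 395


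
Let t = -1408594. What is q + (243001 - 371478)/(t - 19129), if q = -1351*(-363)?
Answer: 700174048076/1427723 ≈ 4.9041e+5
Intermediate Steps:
q = 490413
q + (243001 - 371478)/(t - 19129) = 490413 + (243001 - 371478)/(-1408594 - 19129) = 490413 - 128477/(-1427723) = 490413 - 128477*(-1/1427723) = 490413 + 128477/1427723 = 700174048076/1427723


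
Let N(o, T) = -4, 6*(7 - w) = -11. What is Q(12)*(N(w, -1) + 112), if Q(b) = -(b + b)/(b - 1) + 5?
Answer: 3348/11 ≈ 304.36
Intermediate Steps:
w = 53/6 (w = 7 - ⅙*(-11) = 7 + 11/6 = 53/6 ≈ 8.8333)
Q(b) = 5 - 2*b/(-1 + b) (Q(b) = -2*b/(-1 + b) + 5 = 5 - 2*b/(-1 + b))
Q(12)*(N(w, -1) + 112) = ((-5 + 3*12)/(-1 + 12))*(-4 + 112) = ((-5 + 36)/11)*108 = ((1/11)*31)*108 = (31/11)*108 = 3348/11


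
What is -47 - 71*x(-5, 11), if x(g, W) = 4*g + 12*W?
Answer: -7999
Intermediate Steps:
-47 - 71*x(-5, 11) = -47 - 71*(4*(-5) + 12*11) = -47 - 71*(-20 + 132) = -47 - 71*112 = -47 - 7952 = -7999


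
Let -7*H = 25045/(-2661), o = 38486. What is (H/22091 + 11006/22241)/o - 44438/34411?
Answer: -15651845624866231515859/12120280461385970402802 ≈ -1.2914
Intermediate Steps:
H = 25045/18627 (H = -25045/(7*(-2661)) = -25045*(-1)/(7*2661) = -1/7*(-25045/2661) = 25045/18627 ≈ 1.3446)
(H/22091 + 11006/22241)/o - 44438/34411 = ((25045/18627)/22091 + 11006/22241)/38486 - 44438/34411 = ((25045/18627)*(1/22091) + 11006*(1/22241))*(1/38486) - 44438*1/34411 = (25045/411489057 + 11006/22241)*(1/38486) - 44438/34411 = (4529405587187/9151928116737)*(1/38486) - 44438/34411 = 4529405587187/352221105500740182 - 44438/34411 = -15651845624866231515859/12120280461385970402802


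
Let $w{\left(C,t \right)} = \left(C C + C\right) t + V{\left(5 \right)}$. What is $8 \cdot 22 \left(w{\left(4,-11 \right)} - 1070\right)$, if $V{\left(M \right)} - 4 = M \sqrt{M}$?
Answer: $-226336 + 880 \sqrt{5} \approx -2.2437 \cdot 10^{5}$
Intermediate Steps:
$V{\left(M \right)} = 4 + M^{\frac{3}{2}}$ ($V{\left(M \right)} = 4 + M \sqrt{M} = 4 + M^{\frac{3}{2}}$)
$w{\left(C,t \right)} = 4 + 5 \sqrt{5} + t \left(C + C^{2}\right)$ ($w{\left(C,t \right)} = \left(C C + C\right) t + \left(4 + 5^{\frac{3}{2}}\right) = \left(C^{2} + C\right) t + \left(4 + 5 \sqrt{5}\right) = \left(C + C^{2}\right) t + \left(4 + 5 \sqrt{5}\right) = t \left(C + C^{2}\right) + \left(4 + 5 \sqrt{5}\right) = 4 + 5 \sqrt{5} + t \left(C + C^{2}\right)$)
$8 \cdot 22 \left(w{\left(4,-11 \right)} - 1070\right) = 8 \cdot 22 \left(\left(4 + 5 \sqrt{5} + 4 \left(-11\right) - 11 \cdot 4^{2}\right) - 1070\right) = 176 \left(\left(4 + 5 \sqrt{5} - 44 - 176\right) - 1070\right) = 176 \left(\left(-216 + 5 \sqrt{5}\right) - 1070\right) = 176 \left(-1286 + 5 \sqrt{5}\right) = -226336 + 880 \sqrt{5}$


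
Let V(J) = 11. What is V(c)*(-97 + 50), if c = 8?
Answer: -517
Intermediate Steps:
V(c)*(-97 + 50) = 11*(-97 + 50) = 11*(-47) = -517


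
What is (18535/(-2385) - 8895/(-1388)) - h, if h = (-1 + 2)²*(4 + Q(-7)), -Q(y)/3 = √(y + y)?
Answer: -3550705/662076 + 3*I*√14 ≈ -5.363 + 11.225*I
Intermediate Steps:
Q(y) = -3*√2*√y (Q(y) = -3*√(y + y) = -3*√2*√y)
h = 4 - 3*I*√14 (h = (-1 + 2)²*(4 - 3*√2*√(-7)) = 1²*(4 - 3*√2*I*√7) = 1*(4 - 3*I*√14) = 4 - 3*I*√14 ≈ 4.0 - 11.225*I)
(18535/(-2385) - 8895/(-1388)) - h = (18535/(-2385) - 8895/(-1388)) - (4 - 3*I*√14) = (18535*(-1/2385) - 8895*(-1/1388)) + (-4 + 3*I*√14) = (-3707/477 + 8895/1388) + (-4 + 3*I*√14) = -902401/662076 + (-4 + 3*I*√14) = -3550705/662076 + 3*I*√14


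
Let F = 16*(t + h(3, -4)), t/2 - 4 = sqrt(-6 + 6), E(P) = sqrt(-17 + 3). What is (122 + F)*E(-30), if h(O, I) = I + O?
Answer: 234*I*sqrt(14) ≈ 875.55*I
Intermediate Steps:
E(P) = I*sqrt(14) (E(P) = sqrt(-14) = I*sqrt(14))
t = 8 (t = 8 + 2*sqrt(-6 + 6) = 8 + 2*sqrt(0) = 8 + 2*0 = 8 + 0 = 8)
F = 112 (F = 16*(8 + (-4 + 3)) = 16*(8 - 1) = 16*7 = 112)
(122 + F)*E(-30) = (122 + 112)*(I*sqrt(14)) = 234*(I*sqrt(14)) = 234*I*sqrt(14)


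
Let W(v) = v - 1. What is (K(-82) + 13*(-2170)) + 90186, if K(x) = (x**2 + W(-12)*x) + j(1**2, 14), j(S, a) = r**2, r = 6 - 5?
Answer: 69767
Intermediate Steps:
W(v) = -1 + v
r = 1
j(S, a) = 1 (j(S, a) = 1**2 = 1)
K(x) = 1 + x**2 - 13*x (K(x) = (x**2 + (-1 - 12)*x) + 1 = (x**2 - 13*x) + 1 = 1 + x**2 - 13*x)
(K(-82) + 13*(-2170)) + 90186 = ((1 + (-82)**2 - 13*(-82)) + 13*(-2170)) + 90186 = ((1 + 6724 + 1066) - 28210) + 90186 = (7791 - 28210) + 90186 = -20419 + 90186 = 69767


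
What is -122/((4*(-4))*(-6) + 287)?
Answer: -122/383 ≈ -0.31854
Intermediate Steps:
-122/((4*(-4))*(-6) + 287) = -122/(-16*(-6) + 287) = -122/(96 + 287) = -122/383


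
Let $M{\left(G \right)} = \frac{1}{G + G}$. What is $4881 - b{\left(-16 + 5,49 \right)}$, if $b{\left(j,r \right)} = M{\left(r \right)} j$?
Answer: $\frac{478349}{98} \approx 4881.1$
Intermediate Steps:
$M{\left(G \right)} = \frac{1}{2 G}$
$b{\left(j,r \right)} = \frac{j}{2 r}$ ($b{\left(j,r \right)} = \frac{1}{2 r} j = \frac{j}{2 r}$)
$4881 - b{\left(-16 + 5,49 \right)} = 4881 - \frac{-16 + 5}{2 \cdot 49} = 4881 - \frac{1}{2} \left(-11\right) \frac{1}{49} = 4881 - - \frac{11}{98} = 4881 + \frac{11}{98} = \frac{478349}{98}$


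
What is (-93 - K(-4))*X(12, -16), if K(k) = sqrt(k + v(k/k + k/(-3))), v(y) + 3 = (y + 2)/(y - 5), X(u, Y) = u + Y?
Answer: 372 + I*sqrt(138) ≈ 372.0 + 11.747*I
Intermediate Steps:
X(u, Y) = Y + u
v(y) = -3 + (2 + y)/(-5 + y) (v(y) = -3 + (y + 2)/(y - 5) = -3 + (2 + y)/(-5 + y))
K(k) = sqrt(k + (15 + 2*k/3)/(-4 - k/3)) (K(k) = sqrt(k + (17 - 2*(k/k + k/(-3)))/(-5 + (k/k + k/(-3)))) = sqrt(k + (17 - 2*(1 + k*(-1/3)))/(-5 + (1 + k*(-1/3)))) = sqrt(k + (17 - 2*(1 - k/3))/(-5 + (1 - k/3))) = sqrt(k + (17 + (-2 + 2*k/3))/(-4 - k/3)) = sqrt(k + (15 + 2*k/3)/(-4 - k/3)))
(-93 - K(-4))*X(12, -16) = (-93 - sqrt((-45 + (-4)**2 + 10*(-4))/(12 - 4)))*(-16 + 12) = (-93 - sqrt((-45 + 16 - 40)/8))*(-4) = (-93 - sqrt((1/8)*(-69)))*(-4) = (-93 - sqrt(-69/8))*(-4) = (-93 - I*sqrt(138)/4)*(-4) = 372 + I*sqrt(138)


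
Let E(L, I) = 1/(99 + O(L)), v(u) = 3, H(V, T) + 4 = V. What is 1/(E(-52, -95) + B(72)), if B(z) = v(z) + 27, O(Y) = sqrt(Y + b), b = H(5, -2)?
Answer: 295659/8872741 + I*sqrt(51)/8872741 ≈ 0.033322 + 8.0487e-7*I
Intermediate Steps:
H(V, T) = -4 + V
b = 1 (b = -4 + 5 = 1)
O(Y) = sqrt(1 + Y) (O(Y) = sqrt(Y + 1) = sqrt(1 + Y))
B(z) = 30 (B(z) = 3 + 27 = 30)
E(L, I) = 1/(99 + sqrt(1 + L))
1/(E(-52, -95) + B(72)) = 1/(1/(99 + sqrt(1 - 52)) + 30) = 1/(1/(99 + sqrt(-51)) + 30) = 1/(1/(99 + I*sqrt(51)) + 30) = 1/(30 + 1/(99 + I*sqrt(51)))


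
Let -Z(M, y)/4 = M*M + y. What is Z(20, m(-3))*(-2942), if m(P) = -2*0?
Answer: 4707200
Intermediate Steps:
m(P) = 0
Z(M, y) = -4*y - 4*M**2 (Z(M, y) = -4*(M*M + y) = -4*(M**2 + y) = -4*(y + M**2) = -4*y - 4*M**2)
Z(20, m(-3))*(-2942) = (-4*0 - 4*20**2)*(-2942) = (0 - 4*400)*(-2942) = (0 - 1600)*(-2942) = -1600*(-2942) = 4707200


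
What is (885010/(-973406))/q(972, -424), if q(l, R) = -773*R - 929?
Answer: -63215/22723676367 ≈ -2.7819e-6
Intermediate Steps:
q(l, R) = -929 - 773*R
(885010/(-973406))/q(972, -424) = (885010/(-973406))/(-929 - 773*(-424)) = (885010*(-1/973406))/(-929 + 327752) = -63215/69529/326823 = -63215/69529*1/326823 = -63215/22723676367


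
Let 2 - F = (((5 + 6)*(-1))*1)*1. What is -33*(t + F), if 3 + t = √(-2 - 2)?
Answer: -330 - 66*I ≈ -330.0 - 66.0*I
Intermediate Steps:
F = 13 (F = 2 - ((5 + 6)*(-1))*1 = 2 - (11*(-1))*1 = 2 - (-11*1) = 2 - (-11) = 2 - 1*(-11) = 2 + 11 = 13)
t = -3 + 2*I (t = -3 + √(-2 - 2) = -3 + √(-4) = -3 + 2*I ≈ -3.0 + 2.0*I)
-33*(t + F) = -33*((-3 + 2*I) + 13) = -33*(10 + 2*I) = -330 - 66*I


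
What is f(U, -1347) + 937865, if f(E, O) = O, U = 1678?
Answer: 936518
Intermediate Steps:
f(U, -1347) + 937865 = -1347 + 937865 = 936518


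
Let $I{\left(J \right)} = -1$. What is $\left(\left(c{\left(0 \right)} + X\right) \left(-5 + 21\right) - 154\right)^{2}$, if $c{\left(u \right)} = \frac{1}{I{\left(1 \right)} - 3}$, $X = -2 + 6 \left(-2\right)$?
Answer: $145924$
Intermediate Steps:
$X = -14$ ($X = -2 - 12 = -14$)
$c{\left(u \right)} = - \frac{1}{4}$ ($c{\left(u \right)} = \frac{1}{-1 - 3} = \frac{1}{-4} = - \frac{1}{4}$)
$\left(\left(c{\left(0 \right)} + X\right) \left(-5 + 21\right) - 154\right)^{2} = \left(\left(- \frac{1}{4} - 14\right) \left(-5 + 21\right) - 154\right)^{2} = \left(\left(- \frac{57}{4}\right) 16 - 154\right)^{2} = \left(-228 - 154\right)^{2} = \left(-382\right)^{2} = 145924$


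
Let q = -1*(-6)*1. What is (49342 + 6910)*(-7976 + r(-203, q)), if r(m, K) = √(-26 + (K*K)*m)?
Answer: -448665952 + 56252*I*√7334 ≈ -4.4867e+8 + 4.8174e+6*I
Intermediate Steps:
q = 6 (q = 6*1 = 6)
r(m, K) = √(-26 + m*K²) (r(m, K) = √(-26 + K²*m) = √(-26 + m*K²))
(49342 + 6910)*(-7976 + r(-203, q)) = (49342 + 6910)*(-7976 + √(-26 - 203*6²)) = 56252*(-7976 + √(-26 - 203*36)) = 56252*(-7976 + √(-26 - 7308)) = 56252*(-7976 + √(-7334)) = 56252*(-7976 + I*√7334) = -448665952 + 56252*I*√7334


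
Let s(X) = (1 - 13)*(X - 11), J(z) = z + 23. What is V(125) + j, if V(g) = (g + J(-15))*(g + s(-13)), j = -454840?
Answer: -399911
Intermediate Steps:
J(z) = 23 + z
s(X) = 132 - 12*X (s(X) = -12*(-11 + X) = 132 - 12*X)
V(g) = (8 + g)*(288 + g) (V(g) = (g + (23 - 15))*(g + (132 - 12*(-13))) = (g + 8)*(g + (132 + 156)) = (8 + g)*(g + 288) = (8 + g)*(288 + g))
V(125) + j = (2304 + 125² + 296*125) - 454840 = (2304 + 15625 + 37000) - 454840 = 54929 - 454840 = -399911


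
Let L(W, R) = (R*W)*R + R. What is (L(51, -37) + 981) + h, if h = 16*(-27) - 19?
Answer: 70312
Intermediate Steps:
L(W, R) = R + W*R**2 (L(W, R) = W*R**2 + R = R + W*R**2)
h = -451 (h = -432 - 19 = -451)
(L(51, -37) + 981) + h = (-37*(1 - 37*51) + 981) - 451 = (-37*(1 - 1887) + 981) - 451 = (-37*(-1886) + 981) - 451 = (69782 + 981) - 451 = 70763 - 451 = 70312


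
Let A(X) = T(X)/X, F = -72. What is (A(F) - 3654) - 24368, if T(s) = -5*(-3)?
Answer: -672533/24 ≈ -28022.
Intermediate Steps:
T(s) = 15
A(X) = 15/X
(A(F) - 3654) - 24368 = (15/(-72) - 3654) - 24368 = (15*(-1/72) - 3654) - 24368 = (-5/24 - 3654) - 24368 = -87701/24 - 24368 = -672533/24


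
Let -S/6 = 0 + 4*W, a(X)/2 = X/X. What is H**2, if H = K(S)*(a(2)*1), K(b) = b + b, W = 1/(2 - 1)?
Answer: 9216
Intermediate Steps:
a(X) = 2 (a(X) = 2*(X/X) = 2*1 = 2)
W = 1 (W = 1/1 = 1)
S = -24 (S = -6*(0 + 4*1) = -6*(0 + 4) = -6*4 = -24)
K(b) = 2*b
H = -96 (H = (2*(-24))*(2*1) = -48*2 = -96)
H**2 = (-96)**2 = 9216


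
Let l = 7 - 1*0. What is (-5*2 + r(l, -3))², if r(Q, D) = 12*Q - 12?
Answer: 3844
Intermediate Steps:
l = 7 (l = 7 + 0 = 7)
r(Q, D) = -12 + 12*Q
(-5*2 + r(l, -3))² = (-5*2 + (-12 + 12*7))² = (-10 + (-12 + 84))² = (-10 + 72)² = 62² = 3844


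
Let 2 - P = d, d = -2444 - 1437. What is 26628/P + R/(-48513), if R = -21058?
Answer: 1373572378/188375979 ≈ 7.2917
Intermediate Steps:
d = -3881
P = 3883 (P = 2 - 1*(-3881) = 2 + 3881 = 3883)
26628/P + R/(-48513) = 26628/3883 - 21058/(-48513) = 26628*(1/3883) - 21058*(-1/48513) = 26628/3883 + 21058/48513 = 1373572378/188375979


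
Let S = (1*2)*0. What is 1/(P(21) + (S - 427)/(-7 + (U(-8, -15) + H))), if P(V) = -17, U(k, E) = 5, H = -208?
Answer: -30/449 ≈ -0.066815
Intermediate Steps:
S = 0 (S = 2*0 = 0)
1/(P(21) + (S - 427)/(-7 + (U(-8, -15) + H))) = 1/(-17 + (0 - 427)/(-7 + (5 - 208))) = 1/(-17 - 427/(-7 - 203)) = 1/(-17 - 427/(-210)) = 1/(-17 - 427*(-1/210)) = 1/(-17 + 61/30) = 1/(-449/30) = -30/449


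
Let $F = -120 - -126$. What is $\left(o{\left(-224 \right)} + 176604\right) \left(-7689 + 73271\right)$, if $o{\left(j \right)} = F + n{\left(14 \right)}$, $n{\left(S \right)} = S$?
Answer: $11583355168$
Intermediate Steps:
$F = 6$ ($F = -120 + 126 = 6$)
$o{\left(j \right)} = 20$ ($o{\left(j \right)} = 6 + 14 = 20$)
$\left(o{\left(-224 \right)} + 176604\right) \left(-7689 + 73271\right) = \left(20 + 176604\right) \left(-7689 + 73271\right) = 176624 \cdot 65582 = 11583355168$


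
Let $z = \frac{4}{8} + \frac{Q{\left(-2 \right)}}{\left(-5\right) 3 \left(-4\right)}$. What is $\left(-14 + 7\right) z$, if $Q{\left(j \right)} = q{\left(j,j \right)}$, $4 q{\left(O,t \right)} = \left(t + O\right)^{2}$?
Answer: $- \frac{119}{30} \approx -3.9667$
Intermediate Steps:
$q{\left(O,t \right)} = \frac{\left(O + t\right)^{2}}{4}$ ($q{\left(O,t \right)} = \frac{\left(t + O\right)^{2}}{4} = \frac{\left(O + t\right)^{2}}{4}$)
$Q{\left(j \right)} = j^{2}$ ($Q{\left(j \right)} = \frac{\left(j + j\right)^{2}}{4} = \frac{\left(2 j\right)^{2}}{4} = \frac{4 j^{2}}{4} = j^{2}$)
$z = \frac{17}{30}$ ($z = \frac{4}{8} + \frac{\left(-2\right)^{2}}{\left(-5\right) 3 \left(-4\right)} = 4 \cdot \frac{1}{8} + \frac{4}{\left(-15\right) \left(-4\right)} = \frac{1}{2} + \frac{4}{60} = \frac{1}{2} + 4 \cdot \frac{1}{60} = \frac{1}{2} + \frac{1}{15} = \frac{17}{30} \approx 0.56667$)
$\left(-14 + 7\right) z = \left(-14 + 7\right) \frac{17}{30} = \left(-7\right) \frac{17}{30} = - \frac{119}{30}$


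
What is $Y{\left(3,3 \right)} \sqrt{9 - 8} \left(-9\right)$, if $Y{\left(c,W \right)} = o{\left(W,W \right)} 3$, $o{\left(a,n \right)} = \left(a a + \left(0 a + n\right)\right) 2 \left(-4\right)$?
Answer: $2592$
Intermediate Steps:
$o{\left(a,n \right)} = - 8 n - 8 a^{2}$ ($o{\left(a,n \right)} = \left(a^{2} + \left(0 + n\right)\right) 2 \left(-4\right) = \left(a^{2} + n\right) 2 \left(-4\right) = \left(n + a^{2}\right) 2 \left(-4\right) = \left(2 n + 2 a^{2}\right) \left(-4\right) = - 8 n - 8 a^{2}$)
$Y{\left(c,W \right)} = - 24 W - 24 W^{2}$ ($Y{\left(c,W \right)} = \left(- 8 W - 8 W^{2}\right) 3 = - 24 W - 24 W^{2}$)
$Y{\left(3,3 \right)} \sqrt{9 - 8} \left(-9\right) = 24 \cdot 3 \left(-1 - 3\right) \sqrt{9 - 8} \left(-9\right) = 24 \cdot 3 \left(-1 - 3\right) \sqrt{1} \left(-9\right) = 24 \cdot 3 \left(-4\right) 1 \left(-9\right) = \left(-288\right) 1 \left(-9\right) = \left(-288\right) \left(-9\right) = 2592$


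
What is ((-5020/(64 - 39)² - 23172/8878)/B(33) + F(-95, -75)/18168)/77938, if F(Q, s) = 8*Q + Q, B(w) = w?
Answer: -40979315711/8642596181142000 ≈ -4.7416e-6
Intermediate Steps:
F(Q, s) = 9*Q
((-5020/(64 - 39)² - 23172/8878)/B(33) + F(-95, -75)/18168)/77938 = ((-5020/(64 - 39)² - 23172/8878)/33 + (9*(-95))/18168)/77938 = ((-5020/(25²) - 23172*1/8878)*(1/33) - 855*1/18168)*(1/77938) = ((-5020/625 - 11586/4439)*(1/33) - 285/6056)*(1/77938) = ((-5020*1/625 - 11586/4439)*(1/33) - 285/6056)*(1/77938) = ((-1004/125 - 11586/4439)*(1/33) - 285/6056)*(1/77938) = (-5905006/554875*1/33 - 285/6056)*(1/77938) = (-5905006/18310875 - 285/6056)*(1/77938) = -40979315711/110890659000*1/77938 = -40979315711/8642596181142000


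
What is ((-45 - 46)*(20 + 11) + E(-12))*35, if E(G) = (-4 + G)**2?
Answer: -89775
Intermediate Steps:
((-45 - 46)*(20 + 11) + E(-12))*35 = ((-45 - 46)*(20 + 11) + (-4 - 12)**2)*35 = (-91*31 + (-16)**2)*35 = (-2821 + 256)*35 = -2565*35 = -89775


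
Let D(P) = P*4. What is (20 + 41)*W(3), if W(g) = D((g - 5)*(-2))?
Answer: 976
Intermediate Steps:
D(P) = 4*P
W(g) = 40 - 8*g (W(g) = 4*((g - 5)*(-2)) = 4*((-5 + g)*(-2)) = 4*(10 - 2*g) = 40 - 8*g)
(20 + 41)*W(3) = (20 + 41)*(40 - 8*3) = 61*(40 - 24) = 61*16 = 976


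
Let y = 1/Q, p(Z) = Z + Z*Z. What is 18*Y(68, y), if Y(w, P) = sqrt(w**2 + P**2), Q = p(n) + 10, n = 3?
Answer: 9*sqrt(2238017)/11 ≈ 1224.0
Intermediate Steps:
p(Z) = Z + Z**2
Q = 22 (Q = 3*(1 + 3) + 10 = 3*4 + 10 = 12 + 10 = 22)
y = 1/22 ≈ 0.045455
Y(w, P) = sqrt(P**2 + w**2)
18*Y(68, y) = 18*sqrt((1/22)**2 + 68**2) = 18*sqrt(1/484 + 4624) = 18*sqrt(2238017/484) = 18*(sqrt(2238017)/22) = 9*sqrt(2238017)/11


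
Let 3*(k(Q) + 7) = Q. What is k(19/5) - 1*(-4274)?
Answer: 64024/15 ≈ 4268.3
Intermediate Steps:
k(Q) = -7 + Q/3
k(19/5) - 1*(-4274) = (-7 + (19/5)/3) - 1*(-4274) = (-7 + (19*(⅕))/3) + 4274 = (-7 + (⅓)*(19/5)) + 4274 = (-7 + 19/15) + 4274 = -86/15 + 4274 = 64024/15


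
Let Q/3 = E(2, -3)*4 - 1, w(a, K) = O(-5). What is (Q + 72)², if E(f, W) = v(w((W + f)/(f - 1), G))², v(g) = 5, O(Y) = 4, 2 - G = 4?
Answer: 136161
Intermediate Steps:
G = -2 (G = 2 - 1*4 = 2 - 4 = -2)
w(a, K) = 4
E(f, W) = 25 (E(f, W) = 5² = 25)
Q = 297 (Q = 3*(25*4 - 1) = 3*(100 - 1) = 3*99 = 297)
(Q + 72)² = (297 + 72)² = 369² = 136161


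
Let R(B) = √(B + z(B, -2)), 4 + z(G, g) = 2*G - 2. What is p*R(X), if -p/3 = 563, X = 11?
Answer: -5067*√3 ≈ -8776.3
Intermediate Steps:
p = -1689 (p = -3*563 = -1689)
z(G, g) = -6 + 2*G (z(G, g) = -4 + (2*G - 2) = -4 + (-2 + 2*G) = -6 + 2*G)
R(B) = √(-6 + 3*B) (R(B) = √(B + (-6 + 2*B)) = √(-6 + 3*B))
p*R(X) = -1689*√(-6 + 3*11) = -1689*√(-6 + 33) = -5067*√3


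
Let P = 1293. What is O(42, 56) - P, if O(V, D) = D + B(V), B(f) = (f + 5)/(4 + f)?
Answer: -56855/46 ≈ -1236.0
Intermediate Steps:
B(f) = (5 + f)/(4 + f)
O(V, D) = D + (5 + V)/(4 + V)
O(42, 56) - P = (5 + 42 + 56*(4 + 42))/(4 + 42) - 1*1293 = (5 + 42 + 56*46)/46 - 1293 = (5 + 42 + 2576)/46 - 1293 = (1/46)*2623 - 1293 = 2623/46 - 1293 = -56855/46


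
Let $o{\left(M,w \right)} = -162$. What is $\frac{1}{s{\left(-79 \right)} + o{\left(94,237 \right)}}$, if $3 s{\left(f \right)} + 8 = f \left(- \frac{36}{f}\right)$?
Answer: $- \frac{3}{530} \approx -0.0056604$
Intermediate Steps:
$s{\left(f \right)} = - \frac{44}{3}$ ($s{\left(f \right)} = - \frac{8}{3} + \frac{f \left(- \frac{36}{f}\right)}{3} = - \frac{8}{3} + \frac{1}{3} \left(-36\right) = - \frac{8}{3} - 12 = - \frac{44}{3}$)
$\frac{1}{s{\left(-79 \right)} + o{\left(94,237 \right)}} = \frac{1}{- \frac{44}{3} - 162} = \frac{1}{- \frac{530}{3}} = - \frac{3}{530}$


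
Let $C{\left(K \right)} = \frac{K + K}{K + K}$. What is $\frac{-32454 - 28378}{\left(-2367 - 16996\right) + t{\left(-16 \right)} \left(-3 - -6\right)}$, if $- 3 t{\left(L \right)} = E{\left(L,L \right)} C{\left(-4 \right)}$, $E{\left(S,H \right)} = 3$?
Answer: $\frac{30416}{9683} \approx 3.1412$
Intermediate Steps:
$C{\left(K \right)} = 1$ ($C{\left(K \right)} = \frac{2 K}{2 K} = 2 K \frac{1}{2 K} = 1$)
$t{\left(L \right)} = -1$ ($t{\left(L \right)} = - \frac{3 \cdot 1}{3} = \left(- \frac{1}{3}\right) 3 = -1$)
$\frac{-32454 - 28378}{\left(-2367 - 16996\right) + t{\left(-16 \right)} \left(-3 - -6\right)} = \frac{-32454 - 28378}{\left(-2367 - 16996\right) - \left(-3 - -6\right)} = - \frac{60832}{-19363 - \left(-3 + 6\right)} = - \frac{60832}{-19363 - 3} = - \frac{60832}{-19366} = \left(-60832\right) \left(- \frac{1}{19366}\right) = \frac{30416}{9683}$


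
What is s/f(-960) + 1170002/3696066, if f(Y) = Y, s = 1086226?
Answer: -334469982083/295685280 ≈ -1131.2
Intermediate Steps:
s/f(-960) + 1170002/3696066 = 1086226/(-960) + 1170002/3696066 = 1086226*(-1/960) + 1170002*(1/3696066) = -543113/480 + 585001/1848033 = -334469982083/295685280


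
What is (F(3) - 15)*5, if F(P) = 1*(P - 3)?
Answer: -75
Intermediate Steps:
F(P) = -3 + P (F(P) = 1*(-3 + P) = -3 + P)
(F(3) - 15)*5 = ((-3 + 3) - 15)*5 = (0 - 15)*5 = -15*5 = -75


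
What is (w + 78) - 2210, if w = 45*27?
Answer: -917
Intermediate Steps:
w = 1215
(w + 78) - 2210 = (1215 + 78) - 2210 = 1293 - 2210 = -917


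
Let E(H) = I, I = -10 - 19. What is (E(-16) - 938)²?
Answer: 935089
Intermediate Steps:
I = -29
E(H) = -29
(E(-16) - 938)² = (-29 - 938)² = (-967)² = 935089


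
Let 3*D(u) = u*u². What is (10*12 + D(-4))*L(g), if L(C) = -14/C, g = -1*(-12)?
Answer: -1036/9 ≈ -115.11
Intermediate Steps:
g = 12
D(u) = u³/3 (D(u) = (u*u²)/3 = u³/3)
(10*12 + D(-4))*L(g) = (10*12 + (⅓)*(-4)³)*(-14/12) = (120 + (⅓)*(-64))*(-14*1/12) = (120 - 64/3)*(-7/6) = (296/3)*(-7/6) = -1036/9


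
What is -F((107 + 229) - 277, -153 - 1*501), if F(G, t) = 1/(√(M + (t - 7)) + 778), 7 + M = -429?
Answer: I/(√1097 - 778*I) ≈ -0.001283 + 5.4621e-5*I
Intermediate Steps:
M = -436 (M = -7 - 429 = -436)
F(G, t) = 1/(778 + √(-443 + t)) (F(G, t) = 1/(√(-436 + (t - 7)) + 778) = 1/(√(-436 + (-7 + t)) + 778) = 1/(√(-443 + t) + 778) = 1/(778 + √(-443 + t)))
-F((107 + 229) - 277, -153 - 1*501) = -1/(778 + √(-443 + (-153 - 1*501))) = -1/(778 + √(-443 + (-153 - 501))) = -1/(778 + √(-443 - 654)) = -1/(778 + √(-1097)) = -1/(778 + I*√1097)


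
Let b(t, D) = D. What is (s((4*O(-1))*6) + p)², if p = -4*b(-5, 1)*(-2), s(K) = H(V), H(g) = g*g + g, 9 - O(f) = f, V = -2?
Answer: 100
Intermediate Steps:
O(f) = 9 - f
H(g) = g + g² (H(g) = g² + g = g + g²)
s(K) = 2 (s(K) = -2*(1 - 2) = -2*(-1) = 2)
p = 8 (p = -4*1*(-2) = -4*(-2) = 8)
(s((4*O(-1))*6) + p)² = (2 + 8)² = 10² = 100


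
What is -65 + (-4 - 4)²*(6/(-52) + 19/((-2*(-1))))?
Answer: 6963/13 ≈ 535.62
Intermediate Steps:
-65 + (-4 - 4)²*(6/(-52) + 19/((-2*(-1)))) = -65 + (-8)²*(6*(-1/52) + 19/2) = -65 + 64*(-3/26 + 19*(½)) = -65 + 64*(-3/26 + 19/2) = -65 + 64*(122/13) = -65 + 7808/13 = 6963/13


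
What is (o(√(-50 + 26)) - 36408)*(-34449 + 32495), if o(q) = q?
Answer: 71141232 - 3908*I*√6 ≈ 7.1141e+7 - 9572.6*I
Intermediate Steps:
(o(√(-50 + 26)) - 36408)*(-34449 + 32495) = (√(-50 + 26) - 36408)*(-34449 + 32495) = (√(-24) - 36408)*(-1954) = (2*I*√6 - 36408)*(-1954) = (-36408 + 2*I*√6)*(-1954) = 71141232 - 3908*I*√6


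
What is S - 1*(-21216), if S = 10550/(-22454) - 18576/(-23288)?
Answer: 693387718721/32681797 ≈ 21216.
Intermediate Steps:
S = 10713569/32681797 (S = 10550*(-1/22454) - 18576*(-1/23288) = -5275/11227 + 2322/2911 = 10713569/32681797 ≈ 0.32781)
S - 1*(-21216) = 10713569/32681797 - 1*(-21216) = 10713569/32681797 + 21216 = 693387718721/32681797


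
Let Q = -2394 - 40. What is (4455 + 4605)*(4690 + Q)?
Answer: 20439360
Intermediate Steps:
Q = -2434
(4455 + 4605)*(4690 + Q) = (4455 + 4605)*(4690 - 2434) = 9060*2256 = 20439360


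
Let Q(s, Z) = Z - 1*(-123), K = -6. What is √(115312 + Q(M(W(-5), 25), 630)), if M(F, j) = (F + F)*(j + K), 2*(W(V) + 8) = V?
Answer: √116065 ≈ 340.68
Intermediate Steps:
W(V) = -8 + V/2
M(F, j) = 2*F*(-6 + j) (M(F, j) = (F + F)*(j - 6) = (2*F)*(-6 + j) = 2*F*(-6 + j))
Q(s, Z) = 123 + Z (Q(s, Z) = Z + 123 = 123 + Z)
√(115312 + Q(M(W(-5), 25), 630)) = √(115312 + (123 + 630)) = √(115312 + 753) = √116065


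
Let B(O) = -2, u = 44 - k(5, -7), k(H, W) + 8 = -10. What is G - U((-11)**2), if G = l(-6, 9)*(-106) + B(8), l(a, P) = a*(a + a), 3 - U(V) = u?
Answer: -7575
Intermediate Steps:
k(H, W) = -18 (k(H, W) = -8 - 10 = -18)
u = 62 (u = 44 - 1*(-18) = 44 + 18 = 62)
U(V) = -59 (U(V) = 3 - 1*62 = 3 - 62 = -59)
l(a, P) = 2*a**2 (l(a, P) = a*(2*a) = 2*a**2)
G = -7634 (G = (2*(-6)**2)*(-106) - 2 = (2*36)*(-106) - 2 = 72*(-106) - 2 = -7632 - 2 = -7634)
G - U((-11)**2) = -7634 - 1*(-59) = -7634 + 59 = -7575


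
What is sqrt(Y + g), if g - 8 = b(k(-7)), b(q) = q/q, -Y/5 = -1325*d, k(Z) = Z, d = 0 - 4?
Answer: I*sqrt(26491) ≈ 162.76*I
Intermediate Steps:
d = -4
Y = -26500 (Y = -(-6625)*(-4) = -5*5300 = -26500)
b(q) = 1
g = 9 (g = 8 + 1 = 9)
sqrt(Y + g) = sqrt(-26500 + 9) = sqrt(-26491) = I*sqrt(26491)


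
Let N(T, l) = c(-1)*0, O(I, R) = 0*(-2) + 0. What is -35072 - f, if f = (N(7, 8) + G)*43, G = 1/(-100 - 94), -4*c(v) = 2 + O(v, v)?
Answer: -6803925/194 ≈ -35072.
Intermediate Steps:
O(I, R) = 0 (O(I, R) = 0 + 0 = 0)
c(v) = -½ (c(v) = -(2 + 0)/4 = -¼*2 = -½)
N(T, l) = 0 (N(T, l) = -½*0 = 0)
G = -1/194 (G = 1/(-194) = -1/194 ≈ -0.0051546)
f = -43/194 (f = (0 - 1/194)*43 = -1/194*43 = -43/194 ≈ -0.22165)
-35072 - f = -35072 - 1*(-43/194) = -35072 + 43/194 = -6803925/194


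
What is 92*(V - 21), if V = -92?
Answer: -10396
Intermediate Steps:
92*(V - 21) = 92*(-92 - 21) = 92*(-113) = -10396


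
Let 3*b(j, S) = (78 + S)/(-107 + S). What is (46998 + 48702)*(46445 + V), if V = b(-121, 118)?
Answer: 4445354900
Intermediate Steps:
b(j, S) = (78 + S)/(3*(-107 + S)) (b(j, S) = ((78 + S)/(-107 + S))/3 = (78 + S)/(3*(-107 + S)))
V = 196/33 (V = (78 + 118)/(3*(-107 + 118)) = (⅓)*196/11 = (⅓)*(1/11)*196 = 196/33 ≈ 5.9394)
(46998 + 48702)*(46445 + V) = (46998 + 48702)*(46445 + 196/33) = 95700*(1532881/33) = 4445354900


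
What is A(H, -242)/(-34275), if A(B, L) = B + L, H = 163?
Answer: 79/34275 ≈ 0.0023049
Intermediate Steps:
A(H, -242)/(-34275) = (163 - 242)/(-34275) = -79*(-1/34275) = 79/34275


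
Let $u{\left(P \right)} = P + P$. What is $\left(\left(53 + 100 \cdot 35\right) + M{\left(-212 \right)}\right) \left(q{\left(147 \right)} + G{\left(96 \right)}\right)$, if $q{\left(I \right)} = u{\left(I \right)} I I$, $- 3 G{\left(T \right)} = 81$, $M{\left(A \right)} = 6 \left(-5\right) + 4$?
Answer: $22407098013$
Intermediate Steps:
$M{\left(A \right)} = -26$ ($M{\left(A \right)} = -30 + 4 = -26$)
$u{\left(P \right)} = 2 P$
$G{\left(T \right)} = -27$ ($G{\left(T \right)} = \left(- \frac{1}{3}\right) 81 = -27$)
$q{\left(I \right)} = 2 I^{3}$ ($q{\left(I \right)} = 2 I I I = 2 I^{2} I = 2 I^{3}$)
$\left(\left(53 + 100 \cdot 35\right) + M{\left(-212 \right)}\right) \left(q{\left(147 \right)} + G{\left(96 \right)}\right) = \left(\left(53 + 100 \cdot 35\right) - 26\right) \left(2 \cdot 147^{3} - 27\right) = \left(\left(53 + 3500\right) - 26\right) \left(2 \cdot 3176523 - 27\right) = \left(3553 - 26\right) \left(6353046 - 27\right) = 3527 \cdot 6353019 = 22407098013$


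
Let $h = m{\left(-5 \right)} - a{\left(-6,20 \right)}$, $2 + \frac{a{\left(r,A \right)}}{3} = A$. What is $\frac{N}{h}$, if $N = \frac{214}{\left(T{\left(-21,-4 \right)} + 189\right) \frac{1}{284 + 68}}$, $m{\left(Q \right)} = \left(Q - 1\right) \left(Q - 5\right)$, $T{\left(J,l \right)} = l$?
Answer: $\frac{37664}{555} \approx 67.863$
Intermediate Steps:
$a{\left(r,A \right)} = -6 + 3 A$
$m{\left(Q \right)} = \left(-1 + Q\right) \left(-5 + Q\right)$
$h = 6$ ($h = \left(5 + \left(-5\right)^{2} - -30\right) - \left(-6 + 3 \cdot 20\right) = \left(5 + 25 + 30\right) - \left(-6 + 60\right) = 60 - 54 = 6$)
$N = \frac{75328}{185}$ ($N = \frac{214}{\left(-4 + 189\right) \frac{1}{284 + 68}} = \frac{214}{185 \cdot \frac{1}{352}} = \frac{214}{\frac{185}{352}} = 214 \cdot \frac{352}{185} = \frac{75328}{185} \approx 407.18$)
$\frac{N}{h} = \frac{75328}{185 \cdot 6} = \frac{75328}{185} \cdot \frac{1}{6} = \frac{37664}{555}$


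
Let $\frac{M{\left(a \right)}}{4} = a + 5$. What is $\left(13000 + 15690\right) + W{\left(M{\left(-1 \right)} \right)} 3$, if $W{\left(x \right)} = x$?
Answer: $28738$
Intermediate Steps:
$M{\left(a \right)} = 20 + 4 a$ ($M{\left(a \right)} = 4 \left(a + 5\right) = 4 \left(5 + a\right) = 20 + 4 a$)
$\left(13000 + 15690\right) + W{\left(M{\left(-1 \right)} \right)} 3 = \left(13000 + 15690\right) + \left(20 + 4 \left(-1\right)\right) 3 = 28690 + \left(20 - 4\right) 3 = 28690 + 16 \cdot 3 = 28690 + 48 = 28738$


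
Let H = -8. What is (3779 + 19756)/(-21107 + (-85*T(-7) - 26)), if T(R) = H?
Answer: -23535/20453 ≈ -1.1507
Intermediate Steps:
T(R) = -8
(3779 + 19756)/(-21107 + (-85*T(-7) - 26)) = (3779 + 19756)/(-21107 + (-85*(-8) - 26)) = 23535/(-21107 + (680 - 26)) = 23535/(-21107 + 654) = 23535/(-20453) = 23535*(-1/20453) = -23535/20453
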